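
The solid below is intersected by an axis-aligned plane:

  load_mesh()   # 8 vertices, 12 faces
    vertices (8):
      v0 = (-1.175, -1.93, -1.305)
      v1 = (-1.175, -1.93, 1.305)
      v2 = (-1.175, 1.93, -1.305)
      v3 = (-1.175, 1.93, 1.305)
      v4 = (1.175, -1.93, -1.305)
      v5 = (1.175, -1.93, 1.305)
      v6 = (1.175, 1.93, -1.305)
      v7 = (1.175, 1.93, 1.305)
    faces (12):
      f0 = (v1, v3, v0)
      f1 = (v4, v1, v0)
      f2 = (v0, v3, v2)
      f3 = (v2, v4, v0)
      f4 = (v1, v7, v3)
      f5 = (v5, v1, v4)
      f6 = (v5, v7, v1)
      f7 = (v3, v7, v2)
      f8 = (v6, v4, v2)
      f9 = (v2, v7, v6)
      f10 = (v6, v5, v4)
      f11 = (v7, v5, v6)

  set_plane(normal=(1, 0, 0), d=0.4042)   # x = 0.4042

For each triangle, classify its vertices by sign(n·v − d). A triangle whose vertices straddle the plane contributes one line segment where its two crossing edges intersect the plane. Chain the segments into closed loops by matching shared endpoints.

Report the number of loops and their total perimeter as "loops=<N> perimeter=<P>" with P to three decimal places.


loops=1 perimeter=12.940

Straddling triangles (8 of 12):
  (v4,v1,v0) [+--] → (0.4042, -1.93, -0.44892)–(0.4042, -1.93, -1.305)  len=0.8561
  (v2,v4,v0) [-+-] → (0.4042, -0.66392, -1.305)–(0.4042, -1.93, -1.305)  len=1.2661
  (v1,v7,v3) [-+-] → (0.4042, 0.66392, 1.305)–(0.4042, 1.93, 1.305)  len=1.2661
  (v5,v1,v4) [+-+] → (0.4042, -1.93, 1.305)–(0.4042, -1.93, -0.44892)  len=1.7539
  (v5,v7,v1) [++-] → (0.4042, 0.66392, 1.305)–(0.4042, -1.93, 1.305)  len=2.5939
  (v3,v7,v2) [-+-] → (0.4042, 1.93, 1.305)–(0.4042, 1.93, 0.44892)  len=0.8561
  (v6,v4,v2) [++-] → (0.4042, -0.66392, -1.305)–(0.4042, 1.93, -1.305)  len=2.5939
  (v2,v7,v6) [-++] → (0.4042, 1.93, 0.44892)–(0.4042, 1.93, -1.305)  len=1.7539

Chained into 1 loop(s):
  loop 1: 8 segments, perimeter = 12.9400
Total perimeter = 12.940


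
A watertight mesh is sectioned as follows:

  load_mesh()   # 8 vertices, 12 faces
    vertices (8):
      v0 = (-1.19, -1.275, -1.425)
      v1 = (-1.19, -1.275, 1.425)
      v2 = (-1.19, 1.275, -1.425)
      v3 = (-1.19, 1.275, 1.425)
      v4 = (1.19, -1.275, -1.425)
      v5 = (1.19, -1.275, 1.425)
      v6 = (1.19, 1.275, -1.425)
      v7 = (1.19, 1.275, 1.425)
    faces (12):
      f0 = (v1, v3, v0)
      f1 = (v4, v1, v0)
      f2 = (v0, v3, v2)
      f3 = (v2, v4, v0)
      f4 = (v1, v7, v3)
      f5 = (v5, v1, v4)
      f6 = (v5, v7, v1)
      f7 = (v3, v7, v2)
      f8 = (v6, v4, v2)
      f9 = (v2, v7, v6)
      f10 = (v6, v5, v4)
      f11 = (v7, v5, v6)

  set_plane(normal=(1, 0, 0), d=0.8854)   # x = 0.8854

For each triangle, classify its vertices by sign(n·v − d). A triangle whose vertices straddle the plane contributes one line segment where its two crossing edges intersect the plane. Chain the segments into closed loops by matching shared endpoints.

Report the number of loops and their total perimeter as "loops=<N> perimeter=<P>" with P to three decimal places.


loops=1 perimeter=10.800

Straddling triangles (8 of 12):
  (v4,v1,v0) [+--] → (0.8854, -1.275, -1.06025)–(0.8854, -1.275, -1.425)  len=0.3648
  (v2,v4,v0) [-+-] → (0.8854, -0.948643, -1.425)–(0.8854, -1.275, -1.425)  len=0.3264
  (v1,v7,v3) [-+-] → (0.8854, 0.948643, 1.425)–(0.8854, 1.275, 1.425)  len=0.3264
  (v5,v1,v4) [+-+] → (0.8854, -1.275, 1.425)–(0.8854, -1.275, -1.06025)  len=2.4852
  (v5,v7,v1) [++-] → (0.8854, 0.948643, 1.425)–(0.8854, -1.275, 1.425)  len=2.2236
  (v3,v7,v2) [-+-] → (0.8854, 1.275, 1.425)–(0.8854, 1.275, 1.06025)  len=0.3648
  (v6,v4,v2) [++-] → (0.8854, -0.948643, -1.425)–(0.8854, 1.275, -1.425)  len=2.2236
  (v2,v7,v6) [-++] → (0.8854, 1.275, 1.06025)–(0.8854, 1.275, -1.425)  len=2.4852

Chained into 1 loop(s):
  loop 1: 8 segments, perimeter = 10.8000
Total perimeter = 10.800


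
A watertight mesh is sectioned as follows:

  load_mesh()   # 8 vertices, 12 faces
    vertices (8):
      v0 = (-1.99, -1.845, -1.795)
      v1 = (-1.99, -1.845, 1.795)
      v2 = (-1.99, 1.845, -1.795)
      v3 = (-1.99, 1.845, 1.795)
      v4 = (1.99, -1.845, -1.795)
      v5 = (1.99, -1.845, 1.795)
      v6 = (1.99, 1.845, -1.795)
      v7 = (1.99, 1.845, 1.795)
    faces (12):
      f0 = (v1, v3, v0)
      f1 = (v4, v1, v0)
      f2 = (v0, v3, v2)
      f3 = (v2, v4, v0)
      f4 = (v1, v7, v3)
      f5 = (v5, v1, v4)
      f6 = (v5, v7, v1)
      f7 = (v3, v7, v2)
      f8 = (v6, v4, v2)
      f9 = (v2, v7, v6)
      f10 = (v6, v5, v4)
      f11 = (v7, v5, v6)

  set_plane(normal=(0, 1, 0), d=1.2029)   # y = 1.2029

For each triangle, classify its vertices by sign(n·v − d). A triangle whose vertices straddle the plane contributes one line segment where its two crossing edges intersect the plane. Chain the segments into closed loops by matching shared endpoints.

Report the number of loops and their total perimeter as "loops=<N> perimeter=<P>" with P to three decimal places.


loops=1 perimeter=15.140

Straddling triangles (8 of 12):
  (v1,v3,v0) [-+-] → (-1.99, 1.2029, 1.795)–(-1.99, 1.2029, 1.1703)  len=0.6247
  (v0,v3,v2) [-++] → (-1.99, 1.2029, 1.1703)–(-1.99, 1.2029, -1.795)  len=2.9653
  (v2,v4,v0) [+--] → (-1.29744, 1.2029, -1.795)–(-1.99, 1.2029, -1.795)  len=0.6926
  (v1,v7,v3) [-++] → (1.29744, 1.2029, 1.795)–(-1.99, 1.2029, 1.795)  len=3.2874
  (v5,v7,v1) [-+-] → (1.99, 1.2029, 1.795)–(1.29744, 1.2029, 1.795)  len=0.6926
  (v6,v4,v2) [+-+] → (1.99, 1.2029, -1.795)–(-1.29744, 1.2029, -1.795)  len=3.2874
  (v6,v5,v4) [+--] → (1.99, 1.2029, -1.1703)–(1.99, 1.2029, -1.795)  len=0.6247
  (v7,v5,v6) [+-+] → (1.99, 1.2029, 1.795)–(1.99, 1.2029, -1.1703)  len=2.9653

Chained into 1 loop(s):
  loop 1: 8 segments, perimeter = 15.1400
Total perimeter = 15.140


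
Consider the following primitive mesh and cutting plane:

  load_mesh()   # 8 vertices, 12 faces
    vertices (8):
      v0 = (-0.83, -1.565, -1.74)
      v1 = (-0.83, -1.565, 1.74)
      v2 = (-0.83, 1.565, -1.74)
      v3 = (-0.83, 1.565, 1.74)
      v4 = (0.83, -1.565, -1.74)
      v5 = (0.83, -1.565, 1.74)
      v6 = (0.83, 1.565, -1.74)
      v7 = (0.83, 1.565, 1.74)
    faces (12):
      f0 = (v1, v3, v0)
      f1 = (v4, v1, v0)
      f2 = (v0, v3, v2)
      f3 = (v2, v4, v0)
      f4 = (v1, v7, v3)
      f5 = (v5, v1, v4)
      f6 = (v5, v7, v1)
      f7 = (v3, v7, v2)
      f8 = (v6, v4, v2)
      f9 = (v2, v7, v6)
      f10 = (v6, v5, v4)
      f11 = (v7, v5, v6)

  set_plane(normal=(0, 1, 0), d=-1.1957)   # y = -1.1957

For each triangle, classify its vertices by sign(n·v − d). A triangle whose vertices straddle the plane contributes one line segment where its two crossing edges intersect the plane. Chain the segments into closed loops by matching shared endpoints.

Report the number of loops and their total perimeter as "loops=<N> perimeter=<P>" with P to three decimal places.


Straddling triangles (8 of 12):
  (v1,v3,v0) [-+-] → (-0.83, -1.1957, 1.74)–(-0.83, -1.1957, -1.3294)  len=3.0694
  (v0,v3,v2) [-++] → (-0.83, -1.1957, -1.3294)–(-0.83, -1.1957, -1.74)  len=0.4106
  (v2,v4,v0) [+--] → (0.634141, -1.1957, -1.74)–(-0.83, -1.1957, -1.74)  len=1.4641
  (v1,v7,v3) [-++] → (-0.634141, -1.1957, 1.74)–(-0.83, -1.1957, 1.74)  len=0.1959
  (v5,v7,v1) [-+-] → (0.83, -1.1957, 1.74)–(-0.634141, -1.1957, 1.74)  len=1.4641
  (v6,v4,v2) [+-+] → (0.83, -1.1957, -1.74)–(0.634141, -1.1957, -1.74)  len=0.1959
  (v6,v5,v4) [+--] → (0.83, -1.1957, 1.3294)–(0.83, -1.1957, -1.74)  len=3.0694
  (v7,v5,v6) [+-+] → (0.83, -1.1957, 1.74)–(0.83, -1.1957, 1.3294)  len=0.4106

Chained into 1 loop(s):
  loop 1: 8 segments, perimeter = 10.2800
Total perimeter = 10.280

loops=1 perimeter=10.280


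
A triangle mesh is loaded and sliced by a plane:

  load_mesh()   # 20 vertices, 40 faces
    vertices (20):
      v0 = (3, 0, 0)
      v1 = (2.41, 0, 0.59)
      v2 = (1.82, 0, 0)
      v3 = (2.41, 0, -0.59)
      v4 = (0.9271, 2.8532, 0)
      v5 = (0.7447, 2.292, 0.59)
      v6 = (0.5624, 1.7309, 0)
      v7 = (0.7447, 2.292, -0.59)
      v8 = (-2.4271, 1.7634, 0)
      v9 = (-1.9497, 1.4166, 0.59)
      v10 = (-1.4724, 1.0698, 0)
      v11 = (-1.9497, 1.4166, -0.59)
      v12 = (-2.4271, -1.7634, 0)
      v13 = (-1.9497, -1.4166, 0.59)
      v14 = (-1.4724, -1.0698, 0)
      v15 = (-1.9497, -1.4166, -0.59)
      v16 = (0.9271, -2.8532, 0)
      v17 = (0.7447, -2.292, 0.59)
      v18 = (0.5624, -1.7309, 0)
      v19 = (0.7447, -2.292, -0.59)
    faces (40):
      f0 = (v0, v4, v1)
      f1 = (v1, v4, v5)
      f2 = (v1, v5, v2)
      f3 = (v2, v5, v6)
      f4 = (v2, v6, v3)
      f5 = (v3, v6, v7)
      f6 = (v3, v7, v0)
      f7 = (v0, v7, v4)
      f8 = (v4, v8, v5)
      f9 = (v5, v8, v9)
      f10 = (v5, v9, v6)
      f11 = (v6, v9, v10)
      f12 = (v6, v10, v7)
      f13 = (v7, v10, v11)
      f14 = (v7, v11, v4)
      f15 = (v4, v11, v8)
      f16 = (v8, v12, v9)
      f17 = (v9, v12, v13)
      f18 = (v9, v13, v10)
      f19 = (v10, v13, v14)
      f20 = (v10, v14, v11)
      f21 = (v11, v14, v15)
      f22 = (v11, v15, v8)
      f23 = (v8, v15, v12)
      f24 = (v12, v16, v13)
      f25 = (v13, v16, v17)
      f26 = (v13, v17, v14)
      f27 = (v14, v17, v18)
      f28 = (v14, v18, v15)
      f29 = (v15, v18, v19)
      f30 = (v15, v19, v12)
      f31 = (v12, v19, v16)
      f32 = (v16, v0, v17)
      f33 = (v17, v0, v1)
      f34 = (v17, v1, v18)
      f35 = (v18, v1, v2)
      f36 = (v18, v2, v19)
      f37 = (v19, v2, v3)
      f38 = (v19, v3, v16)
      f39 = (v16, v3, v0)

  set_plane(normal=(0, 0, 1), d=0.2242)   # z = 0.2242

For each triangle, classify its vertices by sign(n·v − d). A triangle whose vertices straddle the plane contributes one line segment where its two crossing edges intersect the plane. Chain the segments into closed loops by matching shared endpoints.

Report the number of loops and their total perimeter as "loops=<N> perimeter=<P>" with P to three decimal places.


Straddling triangles (20 of 40):
  (v0,v4,v1) [--+] → (1.4906, 1.76898, 0.2242)–(2.7758, 0, 0.2242)  len=2.1866
  (v1,v4,v5) [+-+] → (1.4906, 1.76898, 0.2242)–(0.857788, 2.63994, 0.2242)  len=1.0766
  (v1,v5,v2) [++-] → (1.41139, 0.87096, 0.2242)–(2.0442, 0, 0.2242)  len=1.0766
  (v2,v5,v6) [-+-] → (1.41139, 0.87096, 0.2242)–(0.631674, 1.94412, 0.2242)  len=1.3265
  (v4,v8,v5) [--+] → (-1.22182, 1.96427, 0.2242)–(0.857788, 2.63994, 0.2242)  len=2.1866
  (v5,v8,v9) [+-+] → (-1.22182, 1.96427, 0.2242)–(-2.24569, 1.63162, 0.2242)  len=1.0766
  (v5,v9,v6) [++-] → (-0.392198, 1.61147, 0.2242)–(0.631674, 1.94412, 0.2242)  len=1.0766
  (v6,v9,v10) [-+-] → (-0.392198, 1.61147, 0.2242)–(-1.65377, 1.20158, 0.2242)  len=1.3265
  (v8,v12,v9) [--+] → (-2.24569, -0.555, 0.2242)–(-2.24569, 1.63162, 0.2242)  len=2.1866
  (v9,v12,v13) [+-+] → (-2.24569, -0.555, 0.2242)–(-2.24569, -1.63162, 0.2242)  len=1.0766
  (v9,v13,v10) [++-] → (-1.65377, 0.124968, 0.2242)–(-1.65377, 1.20158, 0.2242)  len=1.0766
  (v10,v13,v14) [-+-] → (-1.65377, 0.124968, 0.2242)–(-1.65377, -1.20158, 0.2242)  len=1.3266
  (v12,v16,v13) [--+] → (-0.166084, -2.30729, 0.2242)–(-2.24569, -1.63162, 0.2242)  len=2.1866
  (v13,v16,v17) [+-+] → (-0.166084, -2.30729, 0.2242)–(0.857788, -2.63994, 0.2242)  len=1.0766
  (v13,v17,v14) [++-] → (-0.629902, -1.53424, 0.2242)–(-1.65377, -1.20158, 0.2242)  len=1.0766
  (v14,v17,v18) [-+-] → (-0.629902, -1.53424, 0.2242)–(0.631674, -1.94412, 0.2242)  len=1.3265
  (v16,v0,v17) [--+] → (2.14299, -0.87096, 0.2242)–(0.857788, -2.63994, 0.2242)  len=2.1866
  (v17,v0,v1) [+-+] → (2.14299, -0.87096, 0.2242)–(2.7758, 0, 0.2242)  len=1.0766
  (v17,v1,v18) [++-] → (1.26449, -1.07316, 0.2242)–(0.631674, -1.94412, 0.2242)  len=1.0766
  (v18,v1,v2) [-+-] → (1.26449, -1.07316, 0.2242)–(2.0442, 0, 0.2242)  len=1.3265

Chained into 2 loop(s):
  loop 1: 10 segments, perimeter = 16.3159
  loop 2: 10 segments, perimeter = 12.0154
Total perimeter = 28.331

loops=2 perimeter=28.331


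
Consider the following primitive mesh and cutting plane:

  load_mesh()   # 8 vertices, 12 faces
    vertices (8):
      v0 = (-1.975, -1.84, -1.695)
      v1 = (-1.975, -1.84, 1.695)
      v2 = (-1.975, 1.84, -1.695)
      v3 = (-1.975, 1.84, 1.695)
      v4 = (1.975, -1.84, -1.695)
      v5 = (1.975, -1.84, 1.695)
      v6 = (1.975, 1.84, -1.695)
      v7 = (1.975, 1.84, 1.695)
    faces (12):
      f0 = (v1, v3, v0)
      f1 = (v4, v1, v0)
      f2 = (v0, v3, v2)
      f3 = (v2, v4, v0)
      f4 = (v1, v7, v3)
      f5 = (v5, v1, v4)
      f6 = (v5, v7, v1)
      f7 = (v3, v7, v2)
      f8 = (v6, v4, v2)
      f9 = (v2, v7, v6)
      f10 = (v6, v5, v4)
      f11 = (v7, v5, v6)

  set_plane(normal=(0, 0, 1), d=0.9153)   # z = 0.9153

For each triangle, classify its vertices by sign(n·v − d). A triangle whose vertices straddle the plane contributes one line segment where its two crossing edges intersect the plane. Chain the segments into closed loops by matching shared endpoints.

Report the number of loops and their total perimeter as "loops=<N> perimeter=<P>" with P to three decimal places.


Straddling triangles (8 of 12):
  (v1,v3,v0) [++-] → (-1.975, 0.9936, 0.9153)–(-1.975, -1.84, 0.9153)  len=2.8336
  (v4,v1,v0) [-+-] → (-1.0665, -1.84, 0.9153)–(-1.975, -1.84, 0.9153)  len=0.9085
  (v0,v3,v2) [-+-] → (-1.975, 0.9936, 0.9153)–(-1.975, 1.84, 0.9153)  len=0.8464
  (v5,v1,v4) [++-] → (-1.0665, -1.84, 0.9153)–(1.975, -1.84, 0.9153)  len=3.0415
  (v3,v7,v2) [++-] → (1.0665, 1.84, 0.9153)–(-1.975, 1.84, 0.9153)  len=3.0415
  (v2,v7,v6) [-+-] → (1.0665, 1.84, 0.9153)–(1.975, 1.84, 0.9153)  len=0.9085
  (v6,v5,v4) [-+-] → (1.975, -0.9936, 0.9153)–(1.975, -1.84, 0.9153)  len=0.8464
  (v7,v5,v6) [++-] → (1.975, -0.9936, 0.9153)–(1.975, 1.84, 0.9153)  len=2.8336

Chained into 1 loop(s):
  loop 1: 8 segments, perimeter = 15.2600
Total perimeter = 15.260

loops=1 perimeter=15.260


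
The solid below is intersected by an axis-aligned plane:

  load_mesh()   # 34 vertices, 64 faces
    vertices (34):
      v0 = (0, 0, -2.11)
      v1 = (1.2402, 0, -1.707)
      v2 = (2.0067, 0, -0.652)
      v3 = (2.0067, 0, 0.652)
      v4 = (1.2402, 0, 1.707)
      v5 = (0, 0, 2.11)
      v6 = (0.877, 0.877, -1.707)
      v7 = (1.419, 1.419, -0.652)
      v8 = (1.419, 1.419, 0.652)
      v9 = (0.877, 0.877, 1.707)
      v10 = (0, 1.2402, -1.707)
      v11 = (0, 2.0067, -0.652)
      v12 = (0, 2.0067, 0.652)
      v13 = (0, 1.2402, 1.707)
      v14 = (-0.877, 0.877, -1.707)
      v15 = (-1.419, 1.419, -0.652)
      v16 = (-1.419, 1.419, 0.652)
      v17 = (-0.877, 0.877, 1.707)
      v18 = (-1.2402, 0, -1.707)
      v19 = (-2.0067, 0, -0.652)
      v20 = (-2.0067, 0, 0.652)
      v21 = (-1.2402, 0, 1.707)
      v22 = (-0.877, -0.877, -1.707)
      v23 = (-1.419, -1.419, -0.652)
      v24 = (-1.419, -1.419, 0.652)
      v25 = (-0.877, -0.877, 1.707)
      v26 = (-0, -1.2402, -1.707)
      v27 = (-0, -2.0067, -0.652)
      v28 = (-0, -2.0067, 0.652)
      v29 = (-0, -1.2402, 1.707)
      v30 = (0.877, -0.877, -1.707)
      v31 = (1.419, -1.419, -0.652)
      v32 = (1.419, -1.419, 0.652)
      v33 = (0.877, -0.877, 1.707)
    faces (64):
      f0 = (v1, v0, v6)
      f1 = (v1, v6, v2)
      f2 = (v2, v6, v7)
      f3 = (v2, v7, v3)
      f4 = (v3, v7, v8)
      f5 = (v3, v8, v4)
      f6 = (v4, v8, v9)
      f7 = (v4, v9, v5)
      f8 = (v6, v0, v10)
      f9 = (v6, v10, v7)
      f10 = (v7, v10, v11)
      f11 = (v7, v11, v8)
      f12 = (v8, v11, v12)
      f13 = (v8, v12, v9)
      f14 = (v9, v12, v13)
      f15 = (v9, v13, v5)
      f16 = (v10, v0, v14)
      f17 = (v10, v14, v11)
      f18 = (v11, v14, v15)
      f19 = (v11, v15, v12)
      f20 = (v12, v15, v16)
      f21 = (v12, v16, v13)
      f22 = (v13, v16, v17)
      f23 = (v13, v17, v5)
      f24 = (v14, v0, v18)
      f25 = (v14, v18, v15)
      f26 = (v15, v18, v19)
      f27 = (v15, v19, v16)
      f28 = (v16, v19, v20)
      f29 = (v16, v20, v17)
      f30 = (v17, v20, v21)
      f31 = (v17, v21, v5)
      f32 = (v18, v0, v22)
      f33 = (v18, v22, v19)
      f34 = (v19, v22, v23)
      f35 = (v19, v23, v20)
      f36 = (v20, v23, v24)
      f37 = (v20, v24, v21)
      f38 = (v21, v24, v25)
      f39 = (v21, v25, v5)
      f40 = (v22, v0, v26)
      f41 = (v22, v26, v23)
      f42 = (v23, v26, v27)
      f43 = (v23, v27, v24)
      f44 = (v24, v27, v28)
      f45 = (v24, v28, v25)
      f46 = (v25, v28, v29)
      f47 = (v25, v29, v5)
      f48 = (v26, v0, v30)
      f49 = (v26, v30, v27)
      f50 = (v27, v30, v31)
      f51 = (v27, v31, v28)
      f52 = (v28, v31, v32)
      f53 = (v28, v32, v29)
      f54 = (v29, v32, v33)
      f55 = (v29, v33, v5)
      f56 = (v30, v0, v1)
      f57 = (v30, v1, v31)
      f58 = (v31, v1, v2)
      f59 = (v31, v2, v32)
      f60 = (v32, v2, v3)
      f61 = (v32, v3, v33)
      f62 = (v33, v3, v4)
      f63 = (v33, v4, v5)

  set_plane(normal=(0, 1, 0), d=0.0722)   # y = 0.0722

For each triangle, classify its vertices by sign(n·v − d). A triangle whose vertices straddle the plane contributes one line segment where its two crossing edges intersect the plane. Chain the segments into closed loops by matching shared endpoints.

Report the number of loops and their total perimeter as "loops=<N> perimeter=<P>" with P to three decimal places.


loops=1 perimeter=12.902

Straddling triangles (20 of 64):
  (v1,v0,v6) [--+] → (0.0722, 0.0722, -2.07682)–(1.2103, 0.0722, -1.707)  len=1.1967
  (v1,v6,v2) [-+-] → (1.2103, 0.0722, -1.707)–(1.9137, 0.0722, -0.738854)  len=1.1967
  (v2,v6,v7) [-++] → (1.9137, 0.0722, -0.738854)–(1.9768, 0.0722, -0.652)  len=0.1074
  (v2,v7,v3) [-+-] → (1.9768, 0.0722, -0.652)–(1.9768, 0.0722, 0.585651)  len=1.2377
  (v3,v7,v8) [-++] → (1.9768, 0.0722, 0.585651)–(1.9768, 0.0722, 0.652)  len=0.0663
  (v3,v8,v4) [-+-] → (1.9768, 0.0722, 0.652)–(1.2493, 0.0722, 1.65332)  len=1.2377
  (v4,v8,v9) [-++] → (1.2493, 0.0722, 1.65332)–(1.2103, 0.0722, 1.707)  len=0.0664
  (v4,v9,v5) [-+-] → (1.2103, 0.0722, 1.707)–(0.0722, 0.0722, 2.07682)  len=1.1967
  (v6,v0,v10) [+-+] → (0.0722, 0.0722, -2.07682)–(0, 0.0722, -2.08654)  len=0.0729
  (v9,v13,v5) [++-] → (0, 0.0722, 2.08654)–(0.0722, 0.0722, 2.07682)  len=0.0729
  (v10,v0,v14) [+-+] → (0, 0.0722, -2.08654)–(-0.0722, 0.0722, -2.07682)  len=0.0729
  (v13,v17,v5) [++-] → (-0.0722, 0.0722, 2.07682)–(0, 0.0722, 2.08654)  len=0.0729
  (v14,v0,v18) [+--] → (-0.0722, 0.0722, -2.07682)–(-1.2103, 0.0722, -1.707)  len=1.1967
  (v14,v18,v15) [+-+] → (-1.2103, 0.0722, -1.707)–(-1.2493, 0.0722, -1.65332)  len=0.0664
  (v15,v18,v19) [+--] → (-1.2493, 0.0722, -1.65332)–(-1.9768, 0.0722, -0.652)  len=1.2377
  (v15,v19,v16) [+-+] → (-1.9768, 0.0722, -0.652)–(-1.9768, 0.0722, -0.585651)  len=0.0663
  (v16,v19,v20) [+--] → (-1.9768, 0.0722, -0.585651)–(-1.9768, 0.0722, 0.652)  len=1.2377
  (v16,v20,v17) [+-+] → (-1.9768, 0.0722, 0.652)–(-1.9137, 0.0722, 0.738854)  len=0.1074
  (v17,v20,v21) [+--] → (-1.9137, 0.0722, 0.738854)–(-1.2103, 0.0722, 1.707)  len=1.1967
  (v17,v21,v5) [+--] → (-1.2103, 0.0722, 1.707)–(-0.0722, 0.0722, 2.07682)  len=1.1967

Chained into 1 loop(s):
  loop 1: 20 segments, perimeter = 12.9023
Total perimeter = 12.902


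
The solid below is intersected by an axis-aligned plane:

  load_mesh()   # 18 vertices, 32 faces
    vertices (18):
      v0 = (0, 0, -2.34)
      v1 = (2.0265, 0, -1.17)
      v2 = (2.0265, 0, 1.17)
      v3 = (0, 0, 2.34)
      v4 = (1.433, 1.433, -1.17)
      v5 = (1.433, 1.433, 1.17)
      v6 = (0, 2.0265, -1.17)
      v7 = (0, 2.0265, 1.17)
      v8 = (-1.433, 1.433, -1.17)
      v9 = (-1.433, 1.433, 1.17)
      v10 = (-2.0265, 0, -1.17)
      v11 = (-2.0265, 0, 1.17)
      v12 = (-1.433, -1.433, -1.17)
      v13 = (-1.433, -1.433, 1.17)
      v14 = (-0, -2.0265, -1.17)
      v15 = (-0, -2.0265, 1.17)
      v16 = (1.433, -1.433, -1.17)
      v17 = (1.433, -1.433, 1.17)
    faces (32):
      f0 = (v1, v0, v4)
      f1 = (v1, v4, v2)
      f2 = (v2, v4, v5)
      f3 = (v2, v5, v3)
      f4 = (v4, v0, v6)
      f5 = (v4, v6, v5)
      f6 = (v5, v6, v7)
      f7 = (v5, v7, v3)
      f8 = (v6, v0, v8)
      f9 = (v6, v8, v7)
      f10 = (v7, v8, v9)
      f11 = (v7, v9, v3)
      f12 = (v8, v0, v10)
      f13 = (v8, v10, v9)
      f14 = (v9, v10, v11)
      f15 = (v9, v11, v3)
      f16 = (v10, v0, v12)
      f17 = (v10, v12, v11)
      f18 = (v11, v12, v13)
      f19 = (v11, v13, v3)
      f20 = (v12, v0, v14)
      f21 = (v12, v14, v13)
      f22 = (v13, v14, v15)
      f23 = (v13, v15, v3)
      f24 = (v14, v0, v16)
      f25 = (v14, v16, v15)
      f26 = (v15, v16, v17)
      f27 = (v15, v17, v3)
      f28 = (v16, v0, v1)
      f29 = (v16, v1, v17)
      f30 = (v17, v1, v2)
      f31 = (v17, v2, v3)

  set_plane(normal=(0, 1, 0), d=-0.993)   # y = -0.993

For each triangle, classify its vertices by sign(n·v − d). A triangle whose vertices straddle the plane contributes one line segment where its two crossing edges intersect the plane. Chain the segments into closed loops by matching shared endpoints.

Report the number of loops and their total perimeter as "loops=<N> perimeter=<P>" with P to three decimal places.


loops=1 perimeter=11.638

Straddling triangles (12 of 32):
  (v10,v0,v12) [++-] → (-0.993, -0.993, -1.52925)–(-1.61523, -0.993, -1.17)  len=0.7185
  (v10,v12,v11) [+-+] → (-1.61523, -0.993, -1.17)–(-1.61523, -0.993, -0.451507)  len=0.7185
  (v11,v12,v13) [+--] → (-1.61523, -0.993, -0.451507)–(-1.61523, -0.993, 1.17)  len=1.6215
  (v11,v13,v3) [+-+] → (-1.61523, -0.993, 1.17)–(-0.993, -0.993, 1.52925)  len=0.7185
  (v12,v0,v14) [-+-] → (-0.993, -0.993, -1.52925)–(0, -0.993, -1.76669)  len=1.0210
  (v13,v15,v3) [--+] → (0, -0.993, 1.76669)–(-0.993, -0.993, 1.52925)  len=1.0210
  (v14,v0,v16) [-+-] → (0, -0.993, -1.76669)–(0.993, -0.993, -1.52925)  len=1.0210
  (v15,v17,v3) [--+] → (0.993, -0.993, 1.52925)–(0, -0.993, 1.76669)  len=1.0210
  (v16,v0,v1) [-++] → (0.993, -0.993, -1.52925)–(1.61523, -0.993, -1.17)  len=0.7185
  (v16,v1,v17) [-+-] → (1.61523, -0.993, -1.17)–(1.61523, -0.993, 0.451507)  len=1.6215
  (v17,v1,v2) [-++] → (1.61523, -0.993, 0.451507)–(1.61523, -0.993, 1.17)  len=0.7185
  (v17,v2,v3) [-++] → (1.61523, -0.993, 1.17)–(0.993, -0.993, 1.52925)  len=0.7185

Chained into 1 loop(s):
  loop 1: 12 segments, perimeter = 11.6379
Total perimeter = 11.638


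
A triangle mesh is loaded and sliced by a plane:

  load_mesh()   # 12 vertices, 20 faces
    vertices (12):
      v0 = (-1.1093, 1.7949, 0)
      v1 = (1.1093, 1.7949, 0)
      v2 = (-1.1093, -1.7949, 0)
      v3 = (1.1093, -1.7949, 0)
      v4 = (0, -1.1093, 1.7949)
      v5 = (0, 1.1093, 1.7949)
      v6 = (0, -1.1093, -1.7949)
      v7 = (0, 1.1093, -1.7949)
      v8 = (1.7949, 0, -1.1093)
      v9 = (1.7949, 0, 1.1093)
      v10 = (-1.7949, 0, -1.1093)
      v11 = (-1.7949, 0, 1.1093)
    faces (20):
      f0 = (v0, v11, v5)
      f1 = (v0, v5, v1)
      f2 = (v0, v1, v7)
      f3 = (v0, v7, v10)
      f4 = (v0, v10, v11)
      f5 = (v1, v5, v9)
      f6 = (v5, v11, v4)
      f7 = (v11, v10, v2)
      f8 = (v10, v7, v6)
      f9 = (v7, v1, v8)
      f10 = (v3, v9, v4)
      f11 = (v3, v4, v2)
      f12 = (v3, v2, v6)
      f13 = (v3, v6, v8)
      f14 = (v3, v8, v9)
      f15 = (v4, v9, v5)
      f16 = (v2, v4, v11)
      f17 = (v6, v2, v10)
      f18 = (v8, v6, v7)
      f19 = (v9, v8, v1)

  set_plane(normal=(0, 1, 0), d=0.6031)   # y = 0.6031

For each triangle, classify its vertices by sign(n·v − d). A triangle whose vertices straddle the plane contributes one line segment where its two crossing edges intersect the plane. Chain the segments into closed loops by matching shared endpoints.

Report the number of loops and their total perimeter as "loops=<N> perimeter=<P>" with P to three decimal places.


loops=1 perimeter=10.670

Straddling triangles (10 of 20):
  (v0,v11,v5) [+-+] → (-1.56453, 0.6031, 0.736567)–(-0.819056, 0.6031, 1.48204)  len=1.0543
  (v0,v7,v10) [++-] → (-0.819056, 0.6031, -1.48204)–(-1.56453, 0.6031, -0.736567)  len=1.0543
  (v0,v10,v11) [+--] → (-1.56453, 0.6031, -0.736567)–(-1.56453, 0.6031, 0.736567)  len=1.4731
  (v1,v5,v9) [++-] → (0.819056, 0.6031, 1.48204)–(1.56453, 0.6031, 0.736567)  len=1.0543
  (v5,v11,v4) [+--] → (-0.819056, 0.6031, 1.48204)–(0, 0.6031, 1.7949)  len=0.8768
  (v10,v7,v6) [-+-] → (-0.819056, 0.6031, -1.48204)–(0, 0.6031, -1.7949)  len=0.8768
  (v7,v1,v8) [++-] → (1.56453, 0.6031, -0.736567)–(0.819056, 0.6031, -1.48204)  len=1.0543
  (v4,v9,v5) [--+] → (0.819056, 0.6031, 1.48204)–(0, 0.6031, 1.7949)  len=0.8768
  (v8,v6,v7) [--+] → (0, 0.6031, -1.7949)–(0.819056, 0.6031, -1.48204)  len=0.8768
  (v9,v8,v1) [--+] → (1.56453, 0.6031, -0.736567)–(1.56453, 0.6031, 0.736567)  len=1.4731

Chained into 1 loop(s):
  loop 1: 10 segments, perimeter = 10.6704
Total perimeter = 10.670


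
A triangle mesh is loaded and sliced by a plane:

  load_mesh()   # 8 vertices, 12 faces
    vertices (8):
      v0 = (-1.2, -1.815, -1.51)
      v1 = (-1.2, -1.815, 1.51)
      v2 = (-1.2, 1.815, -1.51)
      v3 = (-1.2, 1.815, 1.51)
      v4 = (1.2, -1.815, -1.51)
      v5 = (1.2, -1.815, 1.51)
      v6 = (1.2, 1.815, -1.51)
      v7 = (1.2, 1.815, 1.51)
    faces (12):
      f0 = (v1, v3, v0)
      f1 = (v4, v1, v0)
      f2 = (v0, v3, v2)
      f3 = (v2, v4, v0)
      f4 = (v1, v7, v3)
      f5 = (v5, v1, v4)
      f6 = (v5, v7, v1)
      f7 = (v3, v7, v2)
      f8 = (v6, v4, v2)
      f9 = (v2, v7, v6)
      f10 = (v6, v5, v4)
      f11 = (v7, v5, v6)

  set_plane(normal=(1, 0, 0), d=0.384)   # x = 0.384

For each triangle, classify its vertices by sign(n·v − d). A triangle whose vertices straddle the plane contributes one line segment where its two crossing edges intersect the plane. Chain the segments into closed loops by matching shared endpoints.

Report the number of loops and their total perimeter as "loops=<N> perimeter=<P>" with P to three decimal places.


Straddling triangles (8 of 12):
  (v4,v1,v0) [+--] → (0.384, -1.815, -0.4832)–(0.384, -1.815, -1.51)  len=1.0268
  (v2,v4,v0) [-+-] → (0.384, -0.5808, -1.51)–(0.384, -1.815, -1.51)  len=1.2342
  (v1,v7,v3) [-+-] → (0.384, 0.5808, 1.51)–(0.384, 1.815, 1.51)  len=1.2342
  (v5,v1,v4) [+-+] → (0.384, -1.815, 1.51)–(0.384, -1.815, -0.4832)  len=1.9932
  (v5,v7,v1) [++-] → (0.384, 0.5808, 1.51)–(0.384, -1.815, 1.51)  len=2.3958
  (v3,v7,v2) [-+-] → (0.384, 1.815, 1.51)–(0.384, 1.815, 0.4832)  len=1.0268
  (v6,v4,v2) [++-] → (0.384, -0.5808, -1.51)–(0.384, 1.815, -1.51)  len=2.3958
  (v2,v7,v6) [-++] → (0.384, 1.815, 0.4832)–(0.384, 1.815, -1.51)  len=1.9932

Chained into 1 loop(s):
  loop 1: 8 segments, perimeter = 13.3000
Total perimeter = 13.300

loops=1 perimeter=13.300


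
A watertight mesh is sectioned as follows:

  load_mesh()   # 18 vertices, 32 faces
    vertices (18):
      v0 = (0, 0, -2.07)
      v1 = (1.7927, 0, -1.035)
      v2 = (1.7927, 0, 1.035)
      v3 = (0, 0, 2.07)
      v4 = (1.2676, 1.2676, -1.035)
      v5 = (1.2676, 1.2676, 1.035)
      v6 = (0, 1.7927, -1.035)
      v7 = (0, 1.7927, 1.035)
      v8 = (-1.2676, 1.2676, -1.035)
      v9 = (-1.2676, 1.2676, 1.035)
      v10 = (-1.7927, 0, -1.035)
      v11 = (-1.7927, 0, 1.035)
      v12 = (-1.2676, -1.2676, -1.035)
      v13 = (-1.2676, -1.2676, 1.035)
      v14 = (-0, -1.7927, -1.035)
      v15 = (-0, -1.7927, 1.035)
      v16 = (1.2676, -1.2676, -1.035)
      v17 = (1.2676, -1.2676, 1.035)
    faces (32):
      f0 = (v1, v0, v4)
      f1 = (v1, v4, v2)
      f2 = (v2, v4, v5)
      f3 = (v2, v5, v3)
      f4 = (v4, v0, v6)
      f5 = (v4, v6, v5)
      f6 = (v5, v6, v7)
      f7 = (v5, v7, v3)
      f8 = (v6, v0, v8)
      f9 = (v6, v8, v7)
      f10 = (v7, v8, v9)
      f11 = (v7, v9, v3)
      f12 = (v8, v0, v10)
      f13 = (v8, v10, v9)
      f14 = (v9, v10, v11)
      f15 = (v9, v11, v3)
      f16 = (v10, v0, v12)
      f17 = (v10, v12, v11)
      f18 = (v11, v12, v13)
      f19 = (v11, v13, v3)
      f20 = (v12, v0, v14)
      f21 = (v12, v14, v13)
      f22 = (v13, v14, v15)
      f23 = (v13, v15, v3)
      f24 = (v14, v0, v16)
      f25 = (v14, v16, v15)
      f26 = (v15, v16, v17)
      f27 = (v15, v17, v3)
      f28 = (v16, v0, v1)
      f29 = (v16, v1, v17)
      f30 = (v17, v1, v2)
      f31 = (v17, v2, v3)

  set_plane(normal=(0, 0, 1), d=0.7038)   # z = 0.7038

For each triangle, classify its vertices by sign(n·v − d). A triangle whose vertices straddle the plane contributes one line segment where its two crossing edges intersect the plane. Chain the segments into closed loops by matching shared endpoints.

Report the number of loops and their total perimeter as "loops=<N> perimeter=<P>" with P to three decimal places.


Straddling triangles (16 of 32):
  (v1,v4,v2) [--+] → (1.70868, 0.202816, 0.7038)–(1.7927, 0, 0.7038)  len=0.2195
  (v2,v4,v5) [+-+] → (1.70868, 0.202816, 0.7038)–(1.2676, 1.2676, 0.7038)  len=1.1525
  (v4,v6,v5) [--+] → (1.06478, 1.35162, 0.7038)–(1.2676, 1.2676, 0.7038)  len=0.2195
  (v5,v6,v7) [+-+] → (1.06478, 1.35162, 0.7038)–(0, 1.7927, 0.7038)  len=1.1525
  (v6,v8,v7) [--+] → (-0.202816, 1.70868, 0.7038)–(0, 1.7927, 0.7038)  len=0.2195
  (v7,v8,v9) [+-+] → (-0.202816, 1.70868, 0.7038)–(-1.2676, 1.2676, 0.7038)  len=1.1525
  (v8,v10,v9) [--+] → (-1.35162, 1.06478, 0.7038)–(-1.2676, 1.2676, 0.7038)  len=0.2195
  (v9,v10,v11) [+-+] → (-1.35162, 1.06478, 0.7038)–(-1.7927, 0, 0.7038)  len=1.1525
  (v10,v12,v11) [--+] → (-1.70868, -0.202816, 0.7038)–(-1.7927, 0, 0.7038)  len=0.2195
  (v11,v12,v13) [+-+] → (-1.70868, -0.202816, 0.7038)–(-1.2676, -1.2676, 0.7038)  len=1.1525
  (v12,v14,v13) [--+] → (-1.06478, -1.35162, 0.7038)–(-1.2676, -1.2676, 0.7038)  len=0.2195
  (v13,v14,v15) [+-+] → (-1.06478, -1.35162, 0.7038)–(0, -1.7927, 0.7038)  len=1.1525
  (v14,v16,v15) [--+] → (0.202816, -1.70868, 0.7038)–(0, -1.7927, 0.7038)  len=0.2195
  (v15,v16,v17) [+-+] → (0.202816, -1.70868, 0.7038)–(1.2676, -1.2676, 0.7038)  len=1.1525
  (v16,v1,v17) [--+] → (1.35162, -1.06478, 0.7038)–(1.2676, -1.2676, 0.7038)  len=0.2195
  (v17,v1,v2) [+-+] → (1.35162, -1.06478, 0.7038)–(1.7927, 0, 0.7038)  len=1.1525

Chained into 1 loop(s):
  loop 1: 16 segments, perimeter = 10.9765
Total perimeter = 10.976

loops=1 perimeter=10.976


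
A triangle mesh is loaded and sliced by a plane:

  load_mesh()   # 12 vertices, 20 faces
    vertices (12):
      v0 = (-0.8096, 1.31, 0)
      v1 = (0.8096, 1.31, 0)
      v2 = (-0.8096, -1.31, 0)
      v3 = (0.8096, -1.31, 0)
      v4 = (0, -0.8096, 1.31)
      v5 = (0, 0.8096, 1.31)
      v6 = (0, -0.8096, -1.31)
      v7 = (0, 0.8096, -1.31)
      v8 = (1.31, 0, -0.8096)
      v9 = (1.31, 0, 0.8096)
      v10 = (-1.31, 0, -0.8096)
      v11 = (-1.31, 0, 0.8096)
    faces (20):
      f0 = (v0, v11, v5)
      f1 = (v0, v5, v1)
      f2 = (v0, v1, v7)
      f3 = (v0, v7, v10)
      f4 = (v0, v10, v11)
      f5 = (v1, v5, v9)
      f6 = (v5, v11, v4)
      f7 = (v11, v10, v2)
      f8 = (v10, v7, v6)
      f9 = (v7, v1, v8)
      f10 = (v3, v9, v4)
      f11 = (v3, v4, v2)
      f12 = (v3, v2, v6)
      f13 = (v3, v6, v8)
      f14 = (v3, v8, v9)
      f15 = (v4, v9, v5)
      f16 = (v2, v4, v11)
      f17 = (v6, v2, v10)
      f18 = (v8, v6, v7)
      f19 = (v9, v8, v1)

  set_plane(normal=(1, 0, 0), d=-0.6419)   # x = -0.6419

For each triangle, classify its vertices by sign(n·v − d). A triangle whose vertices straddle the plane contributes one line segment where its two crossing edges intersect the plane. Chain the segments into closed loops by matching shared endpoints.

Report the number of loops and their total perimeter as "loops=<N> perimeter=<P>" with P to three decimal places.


loops=1 perimeter=7.302

Straddling triangles (10 of 20):
  (v0,v11,v5) [--+] → (-0.6419, 0.412896, 1.0648)–(-0.6419, 1.20635, 0.271353)  len=1.1221
  (v0,v5,v1) [-++] → (-0.6419, 1.20635, 0.271353)–(-0.6419, 1.31, 0)  len=0.2905
  (v0,v1,v7) [-++] → (-0.6419, 1.31, 0)–(-0.6419, 1.20635, -0.271353)  len=0.2905
  (v0,v7,v10) [-+-] → (-0.6419, 1.20635, -0.271353)–(-0.6419, 0.412896, -1.0648)  len=1.1221
  (v5,v11,v4) [+-+] → (-0.6419, 0.412896, 1.0648)–(-0.6419, -0.412896, 1.0648)  len=0.8258
  (v10,v7,v6) [-++] → (-0.6419, 0.412896, -1.0648)–(-0.6419, -0.412896, -1.0648)  len=0.8258
  (v3,v4,v2) [++-] → (-0.6419, -1.20635, 0.271353)–(-0.6419, -1.31, 0)  len=0.2905
  (v3,v2,v6) [+-+] → (-0.6419, -1.31, 0)–(-0.6419, -1.20635, -0.271353)  len=0.2905
  (v2,v4,v11) [-+-] → (-0.6419, -1.20635, 0.271353)–(-0.6419, -0.412896, 1.0648)  len=1.1221
  (v6,v2,v10) [+--] → (-0.6419, -1.20635, -0.271353)–(-0.6419, -0.412896, -1.0648)  len=1.1221

Chained into 1 loop(s):
  loop 1: 10 segments, perimeter = 7.3019
Total perimeter = 7.302


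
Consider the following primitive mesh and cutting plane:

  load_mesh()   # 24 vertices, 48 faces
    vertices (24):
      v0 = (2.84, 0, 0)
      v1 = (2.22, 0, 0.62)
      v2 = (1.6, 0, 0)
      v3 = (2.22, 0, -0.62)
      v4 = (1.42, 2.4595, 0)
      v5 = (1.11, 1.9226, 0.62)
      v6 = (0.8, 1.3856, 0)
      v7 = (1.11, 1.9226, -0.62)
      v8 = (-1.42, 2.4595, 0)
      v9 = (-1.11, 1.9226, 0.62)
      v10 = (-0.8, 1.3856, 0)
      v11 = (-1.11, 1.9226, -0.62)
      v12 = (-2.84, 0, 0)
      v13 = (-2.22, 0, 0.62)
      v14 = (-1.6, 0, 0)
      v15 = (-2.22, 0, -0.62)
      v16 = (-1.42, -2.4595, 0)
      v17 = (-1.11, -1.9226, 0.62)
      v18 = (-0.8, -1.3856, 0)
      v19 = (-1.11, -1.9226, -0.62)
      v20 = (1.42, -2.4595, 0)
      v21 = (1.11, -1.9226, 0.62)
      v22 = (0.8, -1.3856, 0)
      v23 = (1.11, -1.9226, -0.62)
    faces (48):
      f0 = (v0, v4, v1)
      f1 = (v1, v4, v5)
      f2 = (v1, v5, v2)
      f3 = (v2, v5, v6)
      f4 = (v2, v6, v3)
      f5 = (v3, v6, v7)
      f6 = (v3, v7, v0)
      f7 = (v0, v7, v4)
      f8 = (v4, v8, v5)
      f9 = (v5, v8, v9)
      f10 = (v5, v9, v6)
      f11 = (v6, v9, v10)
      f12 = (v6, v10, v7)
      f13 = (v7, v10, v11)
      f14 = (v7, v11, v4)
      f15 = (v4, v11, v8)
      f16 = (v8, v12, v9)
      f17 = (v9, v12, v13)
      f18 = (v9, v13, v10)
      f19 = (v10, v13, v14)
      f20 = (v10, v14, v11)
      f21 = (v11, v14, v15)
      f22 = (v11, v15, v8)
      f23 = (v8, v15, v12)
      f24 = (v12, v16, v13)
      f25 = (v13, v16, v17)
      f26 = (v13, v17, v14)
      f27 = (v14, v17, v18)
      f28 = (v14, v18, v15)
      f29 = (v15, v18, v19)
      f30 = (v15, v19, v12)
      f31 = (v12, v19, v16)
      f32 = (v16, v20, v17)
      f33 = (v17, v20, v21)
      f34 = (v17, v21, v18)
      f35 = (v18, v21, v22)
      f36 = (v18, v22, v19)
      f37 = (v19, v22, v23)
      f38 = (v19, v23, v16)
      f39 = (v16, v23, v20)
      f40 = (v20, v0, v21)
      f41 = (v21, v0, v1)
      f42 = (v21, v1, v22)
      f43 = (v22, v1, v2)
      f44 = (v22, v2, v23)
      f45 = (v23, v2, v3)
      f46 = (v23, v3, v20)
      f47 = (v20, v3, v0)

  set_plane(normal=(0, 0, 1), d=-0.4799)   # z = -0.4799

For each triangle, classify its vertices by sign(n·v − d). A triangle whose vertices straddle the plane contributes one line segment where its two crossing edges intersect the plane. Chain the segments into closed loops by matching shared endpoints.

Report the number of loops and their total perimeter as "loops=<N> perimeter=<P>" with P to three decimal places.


Straddling triangles (24 of 48):
  (v2,v6,v3) [++-] → (1.89913, 0.313101, -0.4799)–(2.0799, 0, -0.4799)  len=0.3615
  (v3,v6,v7) [-+-] → (1.89913, 0.313101, -0.4799)–(1.03995, 1.80126, -0.4799)  len=1.7184
  (v3,v7,v0) [--+] → (1.50092, 1.48815, -0.4799)–(2.3601, 0, -0.4799)  len=1.7184
  (v0,v7,v4) [+-+] → (1.50092, 1.48815, -0.4799)–(1.18005, 2.04392, -0.4799)  len=0.6417
  (v6,v10,v7) [++-] → (0.678402, 1.80126, -0.4799)–(1.03995, 1.80126, -0.4799)  len=0.3615
  (v7,v10,v11) [-+-] → (0.678402, 1.80126, -0.4799)–(-1.03995, 1.80126, -0.4799)  len=1.7184
  (v7,v11,v4) [--+] → (-0.538302, 2.04392, -0.4799)–(1.18005, 2.04392, -0.4799)  len=1.7184
  (v4,v11,v8) [+-+] → (-0.538302, 2.04392, -0.4799)–(-1.18005, 2.04392, -0.4799)  len=0.6417
  (v10,v14,v11) [++-] → (-1.22072, 1.48815, -0.4799)–(-1.03995, 1.80126, -0.4799)  len=0.3615
  (v11,v14,v15) [-+-] → (-1.22072, 1.48815, -0.4799)–(-2.0799, 0, -0.4799)  len=1.7184
  (v11,v15,v8) [--+] → (-2.03923, 0.555768, -0.4799)–(-1.18005, 2.04392, -0.4799)  len=1.7184
  (v8,v15,v12) [+-+] → (-2.03923, 0.555768, -0.4799)–(-2.3601, 0, -0.4799)  len=0.6417
  (v14,v18,v15) [++-] → (-1.89913, -0.313101, -0.4799)–(-2.0799, 0, -0.4799)  len=0.3615
  (v15,v18,v19) [-+-] → (-1.89913, -0.313101, -0.4799)–(-1.03995, -1.80126, -0.4799)  len=1.7184
  (v15,v19,v12) [--+] → (-1.50092, -1.48815, -0.4799)–(-2.3601, 0, -0.4799)  len=1.7184
  (v12,v19,v16) [+-+] → (-1.50092, -1.48815, -0.4799)–(-1.18005, -2.04392, -0.4799)  len=0.6417
  (v18,v22,v19) [++-] → (-0.678402, -1.80126, -0.4799)–(-1.03995, -1.80126, -0.4799)  len=0.3615
  (v19,v22,v23) [-+-] → (-0.678402, -1.80126, -0.4799)–(1.03995, -1.80126, -0.4799)  len=1.7184
  (v19,v23,v16) [--+] → (0.538302, -2.04392, -0.4799)–(-1.18005, -2.04392, -0.4799)  len=1.7184
  (v16,v23,v20) [+-+] → (0.538302, -2.04392, -0.4799)–(1.18005, -2.04392, -0.4799)  len=0.6417
  (v22,v2,v23) [++-] → (1.22072, -1.48815, -0.4799)–(1.03995, -1.80126, -0.4799)  len=0.3615
  (v23,v2,v3) [-+-] → (1.22072, -1.48815, -0.4799)–(2.0799, 0, -0.4799)  len=1.7184
  (v23,v3,v20) [--+] → (2.03923, -0.555768, -0.4799)–(1.18005, -2.04392, -0.4799)  len=1.7184
  (v20,v3,v0) [+-+] → (2.03923, -0.555768, -0.4799)–(2.3601, 0, -0.4799)  len=0.6417

Chained into 2 loop(s):
  loop 1: 12 segments, perimeter = 12.4794
  loop 2: 12 segments, perimeter = 14.1607
Total perimeter = 26.640

loops=2 perimeter=26.640


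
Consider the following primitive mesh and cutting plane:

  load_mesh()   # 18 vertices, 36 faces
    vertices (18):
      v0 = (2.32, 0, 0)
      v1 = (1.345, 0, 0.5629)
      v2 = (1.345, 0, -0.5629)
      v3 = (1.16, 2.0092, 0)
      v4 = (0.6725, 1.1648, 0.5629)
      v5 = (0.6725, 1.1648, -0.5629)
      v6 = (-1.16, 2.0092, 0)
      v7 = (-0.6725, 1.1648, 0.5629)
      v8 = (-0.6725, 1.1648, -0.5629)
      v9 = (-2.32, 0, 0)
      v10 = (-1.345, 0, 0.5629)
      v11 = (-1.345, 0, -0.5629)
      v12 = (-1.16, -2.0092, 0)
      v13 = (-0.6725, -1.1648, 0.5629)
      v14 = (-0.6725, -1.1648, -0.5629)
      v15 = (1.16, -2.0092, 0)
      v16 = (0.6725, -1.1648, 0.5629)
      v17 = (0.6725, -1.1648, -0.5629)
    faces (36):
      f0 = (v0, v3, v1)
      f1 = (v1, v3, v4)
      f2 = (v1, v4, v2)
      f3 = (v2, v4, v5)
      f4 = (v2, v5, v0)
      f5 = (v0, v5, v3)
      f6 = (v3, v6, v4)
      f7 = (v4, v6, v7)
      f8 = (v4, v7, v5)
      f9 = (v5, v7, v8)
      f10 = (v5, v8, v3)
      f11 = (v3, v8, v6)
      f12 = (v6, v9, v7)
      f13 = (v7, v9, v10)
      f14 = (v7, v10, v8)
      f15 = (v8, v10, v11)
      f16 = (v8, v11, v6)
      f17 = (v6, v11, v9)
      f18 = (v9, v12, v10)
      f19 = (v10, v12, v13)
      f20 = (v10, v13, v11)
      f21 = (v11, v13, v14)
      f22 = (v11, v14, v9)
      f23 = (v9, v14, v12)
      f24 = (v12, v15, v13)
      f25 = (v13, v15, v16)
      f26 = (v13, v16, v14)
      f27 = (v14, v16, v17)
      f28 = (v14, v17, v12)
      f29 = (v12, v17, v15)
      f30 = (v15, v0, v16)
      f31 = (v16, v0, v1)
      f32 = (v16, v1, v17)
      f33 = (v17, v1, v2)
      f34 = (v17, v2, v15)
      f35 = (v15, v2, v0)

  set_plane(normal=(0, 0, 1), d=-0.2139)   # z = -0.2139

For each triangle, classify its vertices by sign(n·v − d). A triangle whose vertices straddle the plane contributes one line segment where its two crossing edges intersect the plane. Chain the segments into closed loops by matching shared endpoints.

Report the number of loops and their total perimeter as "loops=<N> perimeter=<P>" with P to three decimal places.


loops=2 perimeter=19.767

Straddling triangles (24 of 36):
  (v1,v4,v2) [++-] → (1.13652, 0.36109, -0.2139)–(1.345, 0, -0.2139)  len=0.4170
  (v2,v4,v5) [-+-] → (1.13652, 0.36109, -0.2139)–(0.6725, 1.1648, -0.2139)  len=0.9280
  (v2,v5,v0) [--+] → (1.69396, 0.44262, -0.2139)–(1.9495, 0, -0.2139)  len=0.5111
  (v0,v5,v3) [+-+] → (1.69396, 0.44262, -0.2139)–(0.974752, 1.68833, -0.2139)  len=1.4384
  (v4,v7,v5) [++-] → (0.255548, 1.1648, -0.2139)–(0.6725, 1.1648, -0.2139)  len=0.4170
  (v5,v7,v8) [-+-] → (0.255548, 1.1648, -0.2139)–(-0.6725, 1.1648, -0.2139)  len=0.9280
  (v5,v8,v3) [--+] → (0.463657, 1.68833, -0.2139)–(0.974752, 1.68833, -0.2139)  len=0.5111
  (v3,v8,v6) [+-+] → (0.463657, 1.68833, -0.2139)–(-0.974752, 1.68833, -0.2139)  len=1.4384
  (v7,v10,v8) [++-] → (-0.880976, 0.80371, -0.2139)–(-0.6725, 1.1648, -0.2139)  len=0.4170
  (v8,v10,v11) [-+-] → (-0.880976, 0.80371, -0.2139)–(-1.345, 0, -0.2139)  len=0.9280
  (v8,v11,v6) [--+] → (-1.2303, 1.24571, -0.2139)–(-0.974752, 1.68833, -0.2139)  len=0.5111
  (v6,v11,v9) [+-+] → (-1.2303, 1.24571, -0.2139)–(-1.9495, 0, -0.2139)  len=1.4384
  (v10,v13,v11) [++-] → (-1.13652, -0.36109, -0.2139)–(-1.345, 0, -0.2139)  len=0.4170
  (v11,v13,v14) [-+-] → (-1.13652, -0.36109, -0.2139)–(-0.6725, -1.1648, -0.2139)  len=0.9280
  (v11,v14,v9) [--+] → (-1.69396, -0.44262, -0.2139)–(-1.9495, 0, -0.2139)  len=0.5111
  (v9,v14,v12) [+-+] → (-1.69396, -0.44262, -0.2139)–(-0.974752, -1.68833, -0.2139)  len=1.4384
  (v13,v16,v14) [++-] → (-0.255548, -1.1648, -0.2139)–(-0.6725, -1.1648, -0.2139)  len=0.4170
  (v14,v16,v17) [-+-] → (-0.255548, -1.1648, -0.2139)–(0.6725, -1.1648, -0.2139)  len=0.9280
  (v14,v17,v12) [--+] → (-0.463657, -1.68833, -0.2139)–(-0.974752, -1.68833, -0.2139)  len=0.5111
  (v12,v17,v15) [+-+] → (-0.463657, -1.68833, -0.2139)–(0.974752, -1.68833, -0.2139)  len=1.4384
  (v16,v1,v17) [++-] → (0.880976, -0.80371, -0.2139)–(0.6725, -1.1648, -0.2139)  len=0.4170
  (v17,v1,v2) [-+-] → (0.880976, -0.80371, -0.2139)–(1.345, 0, -0.2139)  len=0.9280
  (v17,v2,v15) [--+] → (1.2303, -1.24571, -0.2139)–(0.974752, -1.68833, -0.2139)  len=0.5111
  (v15,v2,v0) [+-+] → (1.2303, -1.24571, -0.2139)–(1.9495, 0, -0.2139)  len=1.4384

Chained into 2 loop(s):
  loop 1: 12 segments, perimeter = 8.0700
  loop 2: 12 segments, perimeter = 11.6971
Total perimeter = 19.767
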